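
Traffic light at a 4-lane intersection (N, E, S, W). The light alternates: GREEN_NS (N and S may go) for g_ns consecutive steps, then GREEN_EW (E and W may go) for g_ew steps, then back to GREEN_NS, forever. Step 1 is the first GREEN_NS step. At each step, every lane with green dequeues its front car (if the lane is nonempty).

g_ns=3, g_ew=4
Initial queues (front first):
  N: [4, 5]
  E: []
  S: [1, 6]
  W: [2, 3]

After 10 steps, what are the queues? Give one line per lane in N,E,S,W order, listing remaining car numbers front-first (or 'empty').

Step 1 [NS]: N:car4-GO,E:wait,S:car1-GO,W:wait | queues: N=1 E=0 S=1 W=2
Step 2 [NS]: N:car5-GO,E:wait,S:car6-GO,W:wait | queues: N=0 E=0 S=0 W=2
Step 3 [NS]: N:empty,E:wait,S:empty,W:wait | queues: N=0 E=0 S=0 W=2
Step 4 [EW]: N:wait,E:empty,S:wait,W:car2-GO | queues: N=0 E=0 S=0 W=1
Step 5 [EW]: N:wait,E:empty,S:wait,W:car3-GO | queues: N=0 E=0 S=0 W=0

N: empty
E: empty
S: empty
W: empty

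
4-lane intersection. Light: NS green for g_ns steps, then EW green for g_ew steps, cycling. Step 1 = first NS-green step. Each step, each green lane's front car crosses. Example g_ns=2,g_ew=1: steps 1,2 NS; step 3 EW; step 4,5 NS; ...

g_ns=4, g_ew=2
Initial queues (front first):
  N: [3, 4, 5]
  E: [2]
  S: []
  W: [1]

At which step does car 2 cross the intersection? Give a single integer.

Step 1 [NS]: N:car3-GO,E:wait,S:empty,W:wait | queues: N=2 E=1 S=0 W=1
Step 2 [NS]: N:car4-GO,E:wait,S:empty,W:wait | queues: N=1 E=1 S=0 W=1
Step 3 [NS]: N:car5-GO,E:wait,S:empty,W:wait | queues: N=0 E=1 S=0 W=1
Step 4 [NS]: N:empty,E:wait,S:empty,W:wait | queues: N=0 E=1 S=0 W=1
Step 5 [EW]: N:wait,E:car2-GO,S:wait,W:car1-GO | queues: N=0 E=0 S=0 W=0
Car 2 crosses at step 5

5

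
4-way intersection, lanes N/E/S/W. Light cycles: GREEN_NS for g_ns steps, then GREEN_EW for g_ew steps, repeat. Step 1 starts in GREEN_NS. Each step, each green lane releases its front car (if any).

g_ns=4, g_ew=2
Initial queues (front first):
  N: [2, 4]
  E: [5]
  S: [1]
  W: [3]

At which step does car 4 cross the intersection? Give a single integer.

Step 1 [NS]: N:car2-GO,E:wait,S:car1-GO,W:wait | queues: N=1 E=1 S=0 W=1
Step 2 [NS]: N:car4-GO,E:wait,S:empty,W:wait | queues: N=0 E=1 S=0 W=1
Step 3 [NS]: N:empty,E:wait,S:empty,W:wait | queues: N=0 E=1 S=0 W=1
Step 4 [NS]: N:empty,E:wait,S:empty,W:wait | queues: N=0 E=1 S=0 W=1
Step 5 [EW]: N:wait,E:car5-GO,S:wait,W:car3-GO | queues: N=0 E=0 S=0 W=0
Car 4 crosses at step 2

2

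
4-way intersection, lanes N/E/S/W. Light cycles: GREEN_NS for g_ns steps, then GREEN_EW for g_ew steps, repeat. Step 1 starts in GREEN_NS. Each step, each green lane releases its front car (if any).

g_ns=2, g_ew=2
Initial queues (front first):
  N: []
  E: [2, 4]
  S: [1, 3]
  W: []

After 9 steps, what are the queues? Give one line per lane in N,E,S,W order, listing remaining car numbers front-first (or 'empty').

Step 1 [NS]: N:empty,E:wait,S:car1-GO,W:wait | queues: N=0 E=2 S=1 W=0
Step 2 [NS]: N:empty,E:wait,S:car3-GO,W:wait | queues: N=0 E=2 S=0 W=0
Step 3 [EW]: N:wait,E:car2-GO,S:wait,W:empty | queues: N=0 E=1 S=0 W=0
Step 4 [EW]: N:wait,E:car4-GO,S:wait,W:empty | queues: N=0 E=0 S=0 W=0

N: empty
E: empty
S: empty
W: empty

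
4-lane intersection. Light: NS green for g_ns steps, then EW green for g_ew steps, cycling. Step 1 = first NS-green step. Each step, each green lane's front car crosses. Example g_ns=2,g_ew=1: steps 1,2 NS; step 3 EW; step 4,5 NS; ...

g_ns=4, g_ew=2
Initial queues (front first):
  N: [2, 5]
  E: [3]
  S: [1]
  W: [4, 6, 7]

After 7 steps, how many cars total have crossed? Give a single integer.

Step 1 [NS]: N:car2-GO,E:wait,S:car1-GO,W:wait | queues: N=1 E=1 S=0 W=3
Step 2 [NS]: N:car5-GO,E:wait,S:empty,W:wait | queues: N=0 E=1 S=0 W=3
Step 3 [NS]: N:empty,E:wait,S:empty,W:wait | queues: N=0 E=1 S=0 W=3
Step 4 [NS]: N:empty,E:wait,S:empty,W:wait | queues: N=0 E=1 S=0 W=3
Step 5 [EW]: N:wait,E:car3-GO,S:wait,W:car4-GO | queues: N=0 E=0 S=0 W=2
Step 6 [EW]: N:wait,E:empty,S:wait,W:car6-GO | queues: N=0 E=0 S=0 W=1
Step 7 [NS]: N:empty,E:wait,S:empty,W:wait | queues: N=0 E=0 S=0 W=1
Cars crossed by step 7: 6

Answer: 6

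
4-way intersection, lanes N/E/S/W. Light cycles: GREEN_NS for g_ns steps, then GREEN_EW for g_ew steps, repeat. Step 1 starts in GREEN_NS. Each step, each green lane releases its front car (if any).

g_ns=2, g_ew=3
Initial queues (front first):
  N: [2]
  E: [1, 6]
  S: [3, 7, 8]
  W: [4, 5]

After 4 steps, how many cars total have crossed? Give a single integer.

Step 1 [NS]: N:car2-GO,E:wait,S:car3-GO,W:wait | queues: N=0 E=2 S=2 W=2
Step 2 [NS]: N:empty,E:wait,S:car7-GO,W:wait | queues: N=0 E=2 S=1 W=2
Step 3 [EW]: N:wait,E:car1-GO,S:wait,W:car4-GO | queues: N=0 E=1 S=1 W=1
Step 4 [EW]: N:wait,E:car6-GO,S:wait,W:car5-GO | queues: N=0 E=0 S=1 W=0
Cars crossed by step 4: 7

Answer: 7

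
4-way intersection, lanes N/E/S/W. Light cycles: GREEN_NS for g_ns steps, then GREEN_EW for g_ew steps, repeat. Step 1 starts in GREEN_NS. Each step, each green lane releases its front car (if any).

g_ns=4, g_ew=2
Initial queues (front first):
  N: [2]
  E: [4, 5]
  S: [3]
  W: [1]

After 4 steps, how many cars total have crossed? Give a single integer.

Step 1 [NS]: N:car2-GO,E:wait,S:car3-GO,W:wait | queues: N=0 E=2 S=0 W=1
Step 2 [NS]: N:empty,E:wait,S:empty,W:wait | queues: N=0 E=2 S=0 W=1
Step 3 [NS]: N:empty,E:wait,S:empty,W:wait | queues: N=0 E=2 S=0 W=1
Step 4 [NS]: N:empty,E:wait,S:empty,W:wait | queues: N=0 E=2 S=0 W=1
Cars crossed by step 4: 2

Answer: 2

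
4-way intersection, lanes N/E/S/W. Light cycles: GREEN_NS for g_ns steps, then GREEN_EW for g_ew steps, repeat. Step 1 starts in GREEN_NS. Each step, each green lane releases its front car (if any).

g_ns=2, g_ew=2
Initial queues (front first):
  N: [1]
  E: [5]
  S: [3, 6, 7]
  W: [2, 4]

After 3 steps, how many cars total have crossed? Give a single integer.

Step 1 [NS]: N:car1-GO,E:wait,S:car3-GO,W:wait | queues: N=0 E=1 S=2 W=2
Step 2 [NS]: N:empty,E:wait,S:car6-GO,W:wait | queues: N=0 E=1 S=1 W=2
Step 3 [EW]: N:wait,E:car5-GO,S:wait,W:car2-GO | queues: N=0 E=0 S=1 W=1
Cars crossed by step 3: 5

Answer: 5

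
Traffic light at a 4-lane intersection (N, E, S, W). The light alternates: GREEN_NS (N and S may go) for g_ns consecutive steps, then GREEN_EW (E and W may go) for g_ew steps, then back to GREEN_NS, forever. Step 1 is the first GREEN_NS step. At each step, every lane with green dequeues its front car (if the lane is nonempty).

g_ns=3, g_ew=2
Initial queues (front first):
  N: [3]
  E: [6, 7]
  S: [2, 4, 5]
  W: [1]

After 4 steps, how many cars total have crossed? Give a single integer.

Answer: 6

Derivation:
Step 1 [NS]: N:car3-GO,E:wait,S:car2-GO,W:wait | queues: N=0 E=2 S=2 W=1
Step 2 [NS]: N:empty,E:wait,S:car4-GO,W:wait | queues: N=0 E=2 S=1 W=1
Step 3 [NS]: N:empty,E:wait,S:car5-GO,W:wait | queues: N=0 E=2 S=0 W=1
Step 4 [EW]: N:wait,E:car6-GO,S:wait,W:car1-GO | queues: N=0 E=1 S=0 W=0
Cars crossed by step 4: 6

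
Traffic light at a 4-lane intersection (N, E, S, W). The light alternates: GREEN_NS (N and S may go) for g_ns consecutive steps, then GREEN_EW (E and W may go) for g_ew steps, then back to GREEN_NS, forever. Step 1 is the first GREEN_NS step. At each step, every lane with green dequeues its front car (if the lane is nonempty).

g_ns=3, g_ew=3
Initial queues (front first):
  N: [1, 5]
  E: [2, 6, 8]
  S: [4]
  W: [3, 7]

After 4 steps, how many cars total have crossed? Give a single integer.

Answer: 5

Derivation:
Step 1 [NS]: N:car1-GO,E:wait,S:car4-GO,W:wait | queues: N=1 E=3 S=0 W=2
Step 2 [NS]: N:car5-GO,E:wait,S:empty,W:wait | queues: N=0 E=3 S=0 W=2
Step 3 [NS]: N:empty,E:wait,S:empty,W:wait | queues: N=0 E=3 S=0 W=2
Step 4 [EW]: N:wait,E:car2-GO,S:wait,W:car3-GO | queues: N=0 E=2 S=0 W=1
Cars crossed by step 4: 5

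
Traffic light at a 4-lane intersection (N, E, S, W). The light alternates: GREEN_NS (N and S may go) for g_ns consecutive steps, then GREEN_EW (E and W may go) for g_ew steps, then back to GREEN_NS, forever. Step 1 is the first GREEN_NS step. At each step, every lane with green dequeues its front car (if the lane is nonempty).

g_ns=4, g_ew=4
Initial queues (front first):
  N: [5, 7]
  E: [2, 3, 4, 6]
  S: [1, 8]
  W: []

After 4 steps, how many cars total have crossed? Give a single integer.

Answer: 4

Derivation:
Step 1 [NS]: N:car5-GO,E:wait,S:car1-GO,W:wait | queues: N=1 E=4 S=1 W=0
Step 2 [NS]: N:car7-GO,E:wait,S:car8-GO,W:wait | queues: N=0 E=4 S=0 W=0
Step 3 [NS]: N:empty,E:wait,S:empty,W:wait | queues: N=0 E=4 S=0 W=0
Step 4 [NS]: N:empty,E:wait,S:empty,W:wait | queues: N=0 E=4 S=0 W=0
Cars crossed by step 4: 4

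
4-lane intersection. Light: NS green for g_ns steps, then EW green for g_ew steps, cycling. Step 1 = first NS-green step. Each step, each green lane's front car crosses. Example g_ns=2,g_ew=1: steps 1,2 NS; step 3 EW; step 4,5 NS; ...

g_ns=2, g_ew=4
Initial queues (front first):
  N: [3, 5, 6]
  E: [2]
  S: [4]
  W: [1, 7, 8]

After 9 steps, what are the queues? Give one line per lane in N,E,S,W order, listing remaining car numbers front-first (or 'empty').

Step 1 [NS]: N:car3-GO,E:wait,S:car4-GO,W:wait | queues: N=2 E=1 S=0 W=3
Step 2 [NS]: N:car5-GO,E:wait,S:empty,W:wait | queues: N=1 E=1 S=0 W=3
Step 3 [EW]: N:wait,E:car2-GO,S:wait,W:car1-GO | queues: N=1 E=0 S=0 W=2
Step 4 [EW]: N:wait,E:empty,S:wait,W:car7-GO | queues: N=1 E=0 S=0 W=1
Step 5 [EW]: N:wait,E:empty,S:wait,W:car8-GO | queues: N=1 E=0 S=0 W=0
Step 6 [EW]: N:wait,E:empty,S:wait,W:empty | queues: N=1 E=0 S=0 W=0
Step 7 [NS]: N:car6-GO,E:wait,S:empty,W:wait | queues: N=0 E=0 S=0 W=0

N: empty
E: empty
S: empty
W: empty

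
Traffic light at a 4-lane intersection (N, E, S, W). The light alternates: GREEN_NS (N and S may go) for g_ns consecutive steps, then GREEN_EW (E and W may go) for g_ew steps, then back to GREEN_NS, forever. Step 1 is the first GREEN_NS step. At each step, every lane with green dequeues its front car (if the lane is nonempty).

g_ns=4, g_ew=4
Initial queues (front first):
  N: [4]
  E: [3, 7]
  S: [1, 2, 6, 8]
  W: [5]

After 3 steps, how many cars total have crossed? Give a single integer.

Step 1 [NS]: N:car4-GO,E:wait,S:car1-GO,W:wait | queues: N=0 E=2 S=3 W=1
Step 2 [NS]: N:empty,E:wait,S:car2-GO,W:wait | queues: N=0 E=2 S=2 W=1
Step 3 [NS]: N:empty,E:wait,S:car6-GO,W:wait | queues: N=0 E=2 S=1 W=1
Cars crossed by step 3: 4

Answer: 4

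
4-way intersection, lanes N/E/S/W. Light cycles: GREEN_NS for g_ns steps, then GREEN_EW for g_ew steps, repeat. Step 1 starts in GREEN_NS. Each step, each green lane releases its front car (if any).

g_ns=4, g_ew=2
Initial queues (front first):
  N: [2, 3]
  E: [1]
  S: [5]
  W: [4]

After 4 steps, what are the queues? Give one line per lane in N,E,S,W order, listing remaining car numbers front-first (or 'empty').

Step 1 [NS]: N:car2-GO,E:wait,S:car5-GO,W:wait | queues: N=1 E=1 S=0 W=1
Step 2 [NS]: N:car3-GO,E:wait,S:empty,W:wait | queues: N=0 E=1 S=0 W=1
Step 3 [NS]: N:empty,E:wait,S:empty,W:wait | queues: N=0 E=1 S=0 W=1
Step 4 [NS]: N:empty,E:wait,S:empty,W:wait | queues: N=0 E=1 S=0 W=1

N: empty
E: 1
S: empty
W: 4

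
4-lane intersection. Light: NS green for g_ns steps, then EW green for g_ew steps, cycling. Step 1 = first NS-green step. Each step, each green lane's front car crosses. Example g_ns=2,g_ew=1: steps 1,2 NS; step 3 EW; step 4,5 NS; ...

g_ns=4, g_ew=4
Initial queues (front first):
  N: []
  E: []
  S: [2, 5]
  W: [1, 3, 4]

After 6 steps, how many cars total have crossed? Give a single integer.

Answer: 4

Derivation:
Step 1 [NS]: N:empty,E:wait,S:car2-GO,W:wait | queues: N=0 E=0 S=1 W=3
Step 2 [NS]: N:empty,E:wait,S:car5-GO,W:wait | queues: N=0 E=0 S=0 W=3
Step 3 [NS]: N:empty,E:wait,S:empty,W:wait | queues: N=0 E=0 S=0 W=3
Step 4 [NS]: N:empty,E:wait,S:empty,W:wait | queues: N=0 E=0 S=0 W=3
Step 5 [EW]: N:wait,E:empty,S:wait,W:car1-GO | queues: N=0 E=0 S=0 W=2
Step 6 [EW]: N:wait,E:empty,S:wait,W:car3-GO | queues: N=0 E=0 S=0 W=1
Cars crossed by step 6: 4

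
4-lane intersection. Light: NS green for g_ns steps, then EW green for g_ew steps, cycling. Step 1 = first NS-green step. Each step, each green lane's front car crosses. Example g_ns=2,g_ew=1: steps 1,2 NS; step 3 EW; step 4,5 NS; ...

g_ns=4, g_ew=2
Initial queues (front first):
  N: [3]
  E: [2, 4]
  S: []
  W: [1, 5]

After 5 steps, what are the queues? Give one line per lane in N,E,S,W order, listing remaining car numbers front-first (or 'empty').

Step 1 [NS]: N:car3-GO,E:wait,S:empty,W:wait | queues: N=0 E=2 S=0 W=2
Step 2 [NS]: N:empty,E:wait,S:empty,W:wait | queues: N=0 E=2 S=0 W=2
Step 3 [NS]: N:empty,E:wait,S:empty,W:wait | queues: N=0 E=2 S=0 W=2
Step 4 [NS]: N:empty,E:wait,S:empty,W:wait | queues: N=0 E=2 S=0 W=2
Step 5 [EW]: N:wait,E:car2-GO,S:wait,W:car1-GO | queues: N=0 E=1 S=0 W=1

N: empty
E: 4
S: empty
W: 5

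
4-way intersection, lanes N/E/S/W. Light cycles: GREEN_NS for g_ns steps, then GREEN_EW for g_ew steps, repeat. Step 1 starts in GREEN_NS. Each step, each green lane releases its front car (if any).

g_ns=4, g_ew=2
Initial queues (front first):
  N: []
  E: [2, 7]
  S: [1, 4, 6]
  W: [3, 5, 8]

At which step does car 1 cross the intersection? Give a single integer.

Step 1 [NS]: N:empty,E:wait,S:car1-GO,W:wait | queues: N=0 E=2 S=2 W=3
Step 2 [NS]: N:empty,E:wait,S:car4-GO,W:wait | queues: N=0 E=2 S=1 W=3
Step 3 [NS]: N:empty,E:wait,S:car6-GO,W:wait | queues: N=0 E=2 S=0 W=3
Step 4 [NS]: N:empty,E:wait,S:empty,W:wait | queues: N=0 E=2 S=0 W=3
Step 5 [EW]: N:wait,E:car2-GO,S:wait,W:car3-GO | queues: N=0 E=1 S=0 W=2
Step 6 [EW]: N:wait,E:car7-GO,S:wait,W:car5-GO | queues: N=0 E=0 S=0 W=1
Step 7 [NS]: N:empty,E:wait,S:empty,W:wait | queues: N=0 E=0 S=0 W=1
Step 8 [NS]: N:empty,E:wait,S:empty,W:wait | queues: N=0 E=0 S=0 W=1
Step 9 [NS]: N:empty,E:wait,S:empty,W:wait | queues: N=0 E=0 S=0 W=1
Step 10 [NS]: N:empty,E:wait,S:empty,W:wait | queues: N=0 E=0 S=0 W=1
Step 11 [EW]: N:wait,E:empty,S:wait,W:car8-GO | queues: N=0 E=0 S=0 W=0
Car 1 crosses at step 1

1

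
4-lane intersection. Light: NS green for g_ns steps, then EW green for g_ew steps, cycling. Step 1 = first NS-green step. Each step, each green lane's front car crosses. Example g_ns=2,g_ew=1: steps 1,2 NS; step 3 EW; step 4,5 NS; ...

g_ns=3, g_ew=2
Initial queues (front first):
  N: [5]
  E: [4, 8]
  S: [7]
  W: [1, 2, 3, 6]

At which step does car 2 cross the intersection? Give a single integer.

Step 1 [NS]: N:car5-GO,E:wait,S:car7-GO,W:wait | queues: N=0 E=2 S=0 W=4
Step 2 [NS]: N:empty,E:wait,S:empty,W:wait | queues: N=0 E=2 S=0 W=4
Step 3 [NS]: N:empty,E:wait,S:empty,W:wait | queues: N=0 E=2 S=0 W=4
Step 4 [EW]: N:wait,E:car4-GO,S:wait,W:car1-GO | queues: N=0 E=1 S=0 W=3
Step 5 [EW]: N:wait,E:car8-GO,S:wait,W:car2-GO | queues: N=0 E=0 S=0 W=2
Step 6 [NS]: N:empty,E:wait,S:empty,W:wait | queues: N=0 E=0 S=0 W=2
Step 7 [NS]: N:empty,E:wait,S:empty,W:wait | queues: N=0 E=0 S=0 W=2
Step 8 [NS]: N:empty,E:wait,S:empty,W:wait | queues: N=0 E=0 S=0 W=2
Step 9 [EW]: N:wait,E:empty,S:wait,W:car3-GO | queues: N=0 E=0 S=0 W=1
Step 10 [EW]: N:wait,E:empty,S:wait,W:car6-GO | queues: N=0 E=0 S=0 W=0
Car 2 crosses at step 5

5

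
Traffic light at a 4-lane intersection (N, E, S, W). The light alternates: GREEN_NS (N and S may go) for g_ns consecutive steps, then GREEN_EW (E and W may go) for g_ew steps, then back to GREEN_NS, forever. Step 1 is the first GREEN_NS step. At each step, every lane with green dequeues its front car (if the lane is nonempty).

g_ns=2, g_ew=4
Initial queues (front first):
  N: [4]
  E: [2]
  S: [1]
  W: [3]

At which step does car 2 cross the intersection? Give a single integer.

Step 1 [NS]: N:car4-GO,E:wait,S:car1-GO,W:wait | queues: N=0 E=1 S=0 W=1
Step 2 [NS]: N:empty,E:wait,S:empty,W:wait | queues: N=0 E=1 S=0 W=1
Step 3 [EW]: N:wait,E:car2-GO,S:wait,W:car3-GO | queues: N=0 E=0 S=0 W=0
Car 2 crosses at step 3

3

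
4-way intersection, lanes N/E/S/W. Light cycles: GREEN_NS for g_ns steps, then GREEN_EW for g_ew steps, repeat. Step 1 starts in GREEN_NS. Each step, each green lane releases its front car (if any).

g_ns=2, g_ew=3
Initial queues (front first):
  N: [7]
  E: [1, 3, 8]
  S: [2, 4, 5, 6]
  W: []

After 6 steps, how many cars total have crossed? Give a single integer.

Answer: 7

Derivation:
Step 1 [NS]: N:car7-GO,E:wait,S:car2-GO,W:wait | queues: N=0 E=3 S=3 W=0
Step 2 [NS]: N:empty,E:wait,S:car4-GO,W:wait | queues: N=0 E=3 S=2 W=0
Step 3 [EW]: N:wait,E:car1-GO,S:wait,W:empty | queues: N=0 E=2 S=2 W=0
Step 4 [EW]: N:wait,E:car3-GO,S:wait,W:empty | queues: N=0 E=1 S=2 W=0
Step 5 [EW]: N:wait,E:car8-GO,S:wait,W:empty | queues: N=0 E=0 S=2 W=0
Step 6 [NS]: N:empty,E:wait,S:car5-GO,W:wait | queues: N=0 E=0 S=1 W=0
Cars crossed by step 6: 7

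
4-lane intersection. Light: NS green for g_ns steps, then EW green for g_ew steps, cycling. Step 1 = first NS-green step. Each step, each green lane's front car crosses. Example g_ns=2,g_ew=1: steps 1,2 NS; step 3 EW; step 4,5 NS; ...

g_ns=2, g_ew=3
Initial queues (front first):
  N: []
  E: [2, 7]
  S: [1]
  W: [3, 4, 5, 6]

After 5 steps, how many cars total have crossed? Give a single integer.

Step 1 [NS]: N:empty,E:wait,S:car1-GO,W:wait | queues: N=0 E=2 S=0 W=4
Step 2 [NS]: N:empty,E:wait,S:empty,W:wait | queues: N=0 E=2 S=0 W=4
Step 3 [EW]: N:wait,E:car2-GO,S:wait,W:car3-GO | queues: N=0 E=1 S=0 W=3
Step 4 [EW]: N:wait,E:car7-GO,S:wait,W:car4-GO | queues: N=0 E=0 S=0 W=2
Step 5 [EW]: N:wait,E:empty,S:wait,W:car5-GO | queues: N=0 E=0 S=0 W=1
Cars crossed by step 5: 6

Answer: 6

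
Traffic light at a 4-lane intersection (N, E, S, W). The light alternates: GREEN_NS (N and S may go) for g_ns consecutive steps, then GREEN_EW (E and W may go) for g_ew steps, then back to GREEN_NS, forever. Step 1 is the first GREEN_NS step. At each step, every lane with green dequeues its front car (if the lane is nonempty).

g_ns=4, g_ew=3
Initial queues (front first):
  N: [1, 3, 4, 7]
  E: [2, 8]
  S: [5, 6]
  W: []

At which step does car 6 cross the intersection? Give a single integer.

Step 1 [NS]: N:car1-GO,E:wait,S:car5-GO,W:wait | queues: N=3 E=2 S=1 W=0
Step 2 [NS]: N:car3-GO,E:wait,S:car6-GO,W:wait | queues: N=2 E=2 S=0 W=0
Step 3 [NS]: N:car4-GO,E:wait,S:empty,W:wait | queues: N=1 E=2 S=0 W=0
Step 4 [NS]: N:car7-GO,E:wait,S:empty,W:wait | queues: N=0 E=2 S=0 W=0
Step 5 [EW]: N:wait,E:car2-GO,S:wait,W:empty | queues: N=0 E=1 S=0 W=0
Step 6 [EW]: N:wait,E:car8-GO,S:wait,W:empty | queues: N=0 E=0 S=0 W=0
Car 6 crosses at step 2

2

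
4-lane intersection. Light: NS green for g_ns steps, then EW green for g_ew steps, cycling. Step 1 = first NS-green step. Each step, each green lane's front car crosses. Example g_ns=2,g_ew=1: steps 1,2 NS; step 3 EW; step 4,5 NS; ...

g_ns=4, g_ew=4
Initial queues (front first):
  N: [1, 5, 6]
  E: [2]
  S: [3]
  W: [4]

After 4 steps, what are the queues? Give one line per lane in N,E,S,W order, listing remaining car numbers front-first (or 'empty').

Step 1 [NS]: N:car1-GO,E:wait,S:car3-GO,W:wait | queues: N=2 E=1 S=0 W=1
Step 2 [NS]: N:car5-GO,E:wait,S:empty,W:wait | queues: N=1 E=1 S=0 W=1
Step 3 [NS]: N:car6-GO,E:wait,S:empty,W:wait | queues: N=0 E=1 S=0 W=1
Step 4 [NS]: N:empty,E:wait,S:empty,W:wait | queues: N=0 E=1 S=0 W=1

N: empty
E: 2
S: empty
W: 4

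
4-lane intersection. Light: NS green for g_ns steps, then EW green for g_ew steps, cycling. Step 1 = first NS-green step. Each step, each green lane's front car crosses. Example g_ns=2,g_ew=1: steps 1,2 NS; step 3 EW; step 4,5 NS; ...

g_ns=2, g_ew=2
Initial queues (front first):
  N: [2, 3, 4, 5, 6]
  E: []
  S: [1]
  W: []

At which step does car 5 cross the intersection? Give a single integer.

Step 1 [NS]: N:car2-GO,E:wait,S:car1-GO,W:wait | queues: N=4 E=0 S=0 W=0
Step 2 [NS]: N:car3-GO,E:wait,S:empty,W:wait | queues: N=3 E=0 S=0 W=0
Step 3 [EW]: N:wait,E:empty,S:wait,W:empty | queues: N=3 E=0 S=0 W=0
Step 4 [EW]: N:wait,E:empty,S:wait,W:empty | queues: N=3 E=0 S=0 W=0
Step 5 [NS]: N:car4-GO,E:wait,S:empty,W:wait | queues: N=2 E=0 S=0 W=0
Step 6 [NS]: N:car5-GO,E:wait,S:empty,W:wait | queues: N=1 E=0 S=0 W=0
Step 7 [EW]: N:wait,E:empty,S:wait,W:empty | queues: N=1 E=0 S=0 W=0
Step 8 [EW]: N:wait,E:empty,S:wait,W:empty | queues: N=1 E=0 S=0 W=0
Step 9 [NS]: N:car6-GO,E:wait,S:empty,W:wait | queues: N=0 E=0 S=0 W=0
Car 5 crosses at step 6

6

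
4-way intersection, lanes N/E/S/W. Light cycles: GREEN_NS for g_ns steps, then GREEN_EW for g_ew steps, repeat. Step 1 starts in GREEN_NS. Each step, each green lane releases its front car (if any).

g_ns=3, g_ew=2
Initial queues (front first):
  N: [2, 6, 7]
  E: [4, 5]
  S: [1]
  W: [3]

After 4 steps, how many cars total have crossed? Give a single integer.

Step 1 [NS]: N:car2-GO,E:wait,S:car1-GO,W:wait | queues: N=2 E=2 S=0 W=1
Step 2 [NS]: N:car6-GO,E:wait,S:empty,W:wait | queues: N=1 E=2 S=0 W=1
Step 3 [NS]: N:car7-GO,E:wait,S:empty,W:wait | queues: N=0 E=2 S=0 W=1
Step 4 [EW]: N:wait,E:car4-GO,S:wait,W:car3-GO | queues: N=0 E=1 S=0 W=0
Cars crossed by step 4: 6

Answer: 6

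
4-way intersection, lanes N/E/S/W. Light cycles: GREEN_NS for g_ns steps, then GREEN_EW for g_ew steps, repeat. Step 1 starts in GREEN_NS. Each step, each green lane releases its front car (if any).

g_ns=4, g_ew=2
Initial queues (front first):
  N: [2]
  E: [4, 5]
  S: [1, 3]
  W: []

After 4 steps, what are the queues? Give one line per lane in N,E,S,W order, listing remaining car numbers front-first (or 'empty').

Step 1 [NS]: N:car2-GO,E:wait,S:car1-GO,W:wait | queues: N=0 E=2 S=1 W=0
Step 2 [NS]: N:empty,E:wait,S:car3-GO,W:wait | queues: N=0 E=2 S=0 W=0
Step 3 [NS]: N:empty,E:wait,S:empty,W:wait | queues: N=0 E=2 S=0 W=0
Step 4 [NS]: N:empty,E:wait,S:empty,W:wait | queues: N=0 E=2 S=0 W=0

N: empty
E: 4 5
S: empty
W: empty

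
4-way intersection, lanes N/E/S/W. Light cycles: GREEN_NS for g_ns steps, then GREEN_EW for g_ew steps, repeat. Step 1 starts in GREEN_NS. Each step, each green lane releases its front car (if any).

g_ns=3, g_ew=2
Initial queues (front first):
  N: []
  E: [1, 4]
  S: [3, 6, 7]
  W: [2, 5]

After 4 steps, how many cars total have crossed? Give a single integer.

Answer: 5

Derivation:
Step 1 [NS]: N:empty,E:wait,S:car3-GO,W:wait | queues: N=0 E=2 S=2 W=2
Step 2 [NS]: N:empty,E:wait,S:car6-GO,W:wait | queues: N=0 E=2 S=1 W=2
Step 3 [NS]: N:empty,E:wait,S:car7-GO,W:wait | queues: N=0 E=2 S=0 W=2
Step 4 [EW]: N:wait,E:car1-GO,S:wait,W:car2-GO | queues: N=0 E=1 S=0 W=1
Cars crossed by step 4: 5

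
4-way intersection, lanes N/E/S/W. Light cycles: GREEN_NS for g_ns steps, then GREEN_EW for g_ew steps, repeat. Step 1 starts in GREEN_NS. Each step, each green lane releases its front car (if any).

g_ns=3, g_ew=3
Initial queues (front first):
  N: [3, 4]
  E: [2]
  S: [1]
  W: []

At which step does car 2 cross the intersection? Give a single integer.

Step 1 [NS]: N:car3-GO,E:wait,S:car1-GO,W:wait | queues: N=1 E=1 S=0 W=0
Step 2 [NS]: N:car4-GO,E:wait,S:empty,W:wait | queues: N=0 E=1 S=0 W=0
Step 3 [NS]: N:empty,E:wait,S:empty,W:wait | queues: N=0 E=1 S=0 W=0
Step 4 [EW]: N:wait,E:car2-GO,S:wait,W:empty | queues: N=0 E=0 S=0 W=0
Car 2 crosses at step 4

4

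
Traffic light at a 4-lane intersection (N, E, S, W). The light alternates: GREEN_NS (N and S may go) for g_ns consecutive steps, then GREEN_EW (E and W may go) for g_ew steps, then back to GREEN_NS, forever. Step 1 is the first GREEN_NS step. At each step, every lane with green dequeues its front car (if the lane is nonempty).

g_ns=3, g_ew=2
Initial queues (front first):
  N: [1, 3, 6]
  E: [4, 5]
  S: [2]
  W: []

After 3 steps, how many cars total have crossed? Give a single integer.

Step 1 [NS]: N:car1-GO,E:wait,S:car2-GO,W:wait | queues: N=2 E=2 S=0 W=0
Step 2 [NS]: N:car3-GO,E:wait,S:empty,W:wait | queues: N=1 E=2 S=0 W=0
Step 3 [NS]: N:car6-GO,E:wait,S:empty,W:wait | queues: N=0 E=2 S=0 W=0
Cars crossed by step 3: 4

Answer: 4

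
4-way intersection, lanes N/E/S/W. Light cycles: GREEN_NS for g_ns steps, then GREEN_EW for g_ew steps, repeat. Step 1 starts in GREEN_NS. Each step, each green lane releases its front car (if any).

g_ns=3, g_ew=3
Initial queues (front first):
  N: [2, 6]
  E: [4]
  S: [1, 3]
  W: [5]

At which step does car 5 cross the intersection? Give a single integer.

Step 1 [NS]: N:car2-GO,E:wait,S:car1-GO,W:wait | queues: N=1 E=1 S=1 W=1
Step 2 [NS]: N:car6-GO,E:wait,S:car3-GO,W:wait | queues: N=0 E=1 S=0 W=1
Step 3 [NS]: N:empty,E:wait,S:empty,W:wait | queues: N=0 E=1 S=0 W=1
Step 4 [EW]: N:wait,E:car4-GO,S:wait,W:car5-GO | queues: N=0 E=0 S=0 W=0
Car 5 crosses at step 4

4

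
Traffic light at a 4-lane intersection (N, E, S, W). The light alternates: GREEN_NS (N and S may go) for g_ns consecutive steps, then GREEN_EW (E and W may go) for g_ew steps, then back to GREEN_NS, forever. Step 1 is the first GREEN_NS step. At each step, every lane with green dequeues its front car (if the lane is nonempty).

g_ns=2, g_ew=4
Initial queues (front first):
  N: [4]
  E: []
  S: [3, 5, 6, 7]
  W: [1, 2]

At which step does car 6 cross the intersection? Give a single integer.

Step 1 [NS]: N:car4-GO,E:wait,S:car3-GO,W:wait | queues: N=0 E=0 S=3 W=2
Step 2 [NS]: N:empty,E:wait,S:car5-GO,W:wait | queues: N=0 E=0 S=2 W=2
Step 3 [EW]: N:wait,E:empty,S:wait,W:car1-GO | queues: N=0 E=0 S=2 W=1
Step 4 [EW]: N:wait,E:empty,S:wait,W:car2-GO | queues: N=0 E=0 S=2 W=0
Step 5 [EW]: N:wait,E:empty,S:wait,W:empty | queues: N=0 E=0 S=2 W=0
Step 6 [EW]: N:wait,E:empty,S:wait,W:empty | queues: N=0 E=0 S=2 W=0
Step 7 [NS]: N:empty,E:wait,S:car6-GO,W:wait | queues: N=0 E=0 S=1 W=0
Step 8 [NS]: N:empty,E:wait,S:car7-GO,W:wait | queues: N=0 E=0 S=0 W=0
Car 6 crosses at step 7

7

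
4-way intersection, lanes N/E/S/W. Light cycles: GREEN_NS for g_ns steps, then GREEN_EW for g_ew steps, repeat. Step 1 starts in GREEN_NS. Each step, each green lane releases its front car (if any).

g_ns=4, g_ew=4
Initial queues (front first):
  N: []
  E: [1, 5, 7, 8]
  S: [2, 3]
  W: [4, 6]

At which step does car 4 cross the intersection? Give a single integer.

Step 1 [NS]: N:empty,E:wait,S:car2-GO,W:wait | queues: N=0 E=4 S=1 W=2
Step 2 [NS]: N:empty,E:wait,S:car3-GO,W:wait | queues: N=0 E=4 S=0 W=2
Step 3 [NS]: N:empty,E:wait,S:empty,W:wait | queues: N=0 E=4 S=0 W=2
Step 4 [NS]: N:empty,E:wait,S:empty,W:wait | queues: N=0 E=4 S=0 W=2
Step 5 [EW]: N:wait,E:car1-GO,S:wait,W:car4-GO | queues: N=0 E=3 S=0 W=1
Step 6 [EW]: N:wait,E:car5-GO,S:wait,W:car6-GO | queues: N=0 E=2 S=0 W=0
Step 7 [EW]: N:wait,E:car7-GO,S:wait,W:empty | queues: N=0 E=1 S=0 W=0
Step 8 [EW]: N:wait,E:car8-GO,S:wait,W:empty | queues: N=0 E=0 S=0 W=0
Car 4 crosses at step 5

5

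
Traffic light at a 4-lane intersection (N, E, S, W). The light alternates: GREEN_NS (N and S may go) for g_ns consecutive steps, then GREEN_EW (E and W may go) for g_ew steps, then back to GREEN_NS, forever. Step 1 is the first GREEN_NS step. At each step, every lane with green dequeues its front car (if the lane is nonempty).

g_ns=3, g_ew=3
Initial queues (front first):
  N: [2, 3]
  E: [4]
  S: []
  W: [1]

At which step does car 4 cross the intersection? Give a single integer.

Step 1 [NS]: N:car2-GO,E:wait,S:empty,W:wait | queues: N=1 E=1 S=0 W=1
Step 2 [NS]: N:car3-GO,E:wait,S:empty,W:wait | queues: N=0 E=1 S=0 W=1
Step 3 [NS]: N:empty,E:wait,S:empty,W:wait | queues: N=0 E=1 S=0 W=1
Step 4 [EW]: N:wait,E:car4-GO,S:wait,W:car1-GO | queues: N=0 E=0 S=0 W=0
Car 4 crosses at step 4

4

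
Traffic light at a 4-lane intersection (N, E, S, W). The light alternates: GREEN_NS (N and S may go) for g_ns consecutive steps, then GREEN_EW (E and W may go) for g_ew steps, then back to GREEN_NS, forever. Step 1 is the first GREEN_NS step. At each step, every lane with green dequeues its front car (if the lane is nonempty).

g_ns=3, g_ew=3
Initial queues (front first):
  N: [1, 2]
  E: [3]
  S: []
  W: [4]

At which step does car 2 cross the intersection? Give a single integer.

Step 1 [NS]: N:car1-GO,E:wait,S:empty,W:wait | queues: N=1 E=1 S=0 W=1
Step 2 [NS]: N:car2-GO,E:wait,S:empty,W:wait | queues: N=0 E=1 S=0 W=1
Step 3 [NS]: N:empty,E:wait,S:empty,W:wait | queues: N=0 E=1 S=0 W=1
Step 4 [EW]: N:wait,E:car3-GO,S:wait,W:car4-GO | queues: N=0 E=0 S=0 W=0
Car 2 crosses at step 2

2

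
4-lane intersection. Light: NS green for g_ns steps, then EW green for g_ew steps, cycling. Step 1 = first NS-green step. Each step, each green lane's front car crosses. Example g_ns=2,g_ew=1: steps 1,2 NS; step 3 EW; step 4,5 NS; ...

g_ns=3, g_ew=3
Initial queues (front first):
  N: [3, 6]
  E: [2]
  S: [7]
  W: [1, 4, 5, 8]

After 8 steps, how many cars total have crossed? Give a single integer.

Answer: 7

Derivation:
Step 1 [NS]: N:car3-GO,E:wait,S:car7-GO,W:wait | queues: N=1 E=1 S=0 W=4
Step 2 [NS]: N:car6-GO,E:wait,S:empty,W:wait | queues: N=0 E=1 S=0 W=4
Step 3 [NS]: N:empty,E:wait,S:empty,W:wait | queues: N=0 E=1 S=0 W=4
Step 4 [EW]: N:wait,E:car2-GO,S:wait,W:car1-GO | queues: N=0 E=0 S=0 W=3
Step 5 [EW]: N:wait,E:empty,S:wait,W:car4-GO | queues: N=0 E=0 S=0 W=2
Step 6 [EW]: N:wait,E:empty,S:wait,W:car5-GO | queues: N=0 E=0 S=0 W=1
Step 7 [NS]: N:empty,E:wait,S:empty,W:wait | queues: N=0 E=0 S=0 W=1
Step 8 [NS]: N:empty,E:wait,S:empty,W:wait | queues: N=0 E=0 S=0 W=1
Cars crossed by step 8: 7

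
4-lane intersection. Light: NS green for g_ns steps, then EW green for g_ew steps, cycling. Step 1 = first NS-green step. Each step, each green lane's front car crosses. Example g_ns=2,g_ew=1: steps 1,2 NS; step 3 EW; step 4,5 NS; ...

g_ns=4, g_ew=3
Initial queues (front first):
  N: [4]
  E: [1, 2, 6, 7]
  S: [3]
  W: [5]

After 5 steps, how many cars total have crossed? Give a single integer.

Step 1 [NS]: N:car4-GO,E:wait,S:car3-GO,W:wait | queues: N=0 E=4 S=0 W=1
Step 2 [NS]: N:empty,E:wait,S:empty,W:wait | queues: N=0 E=4 S=0 W=1
Step 3 [NS]: N:empty,E:wait,S:empty,W:wait | queues: N=0 E=4 S=0 W=1
Step 4 [NS]: N:empty,E:wait,S:empty,W:wait | queues: N=0 E=4 S=0 W=1
Step 5 [EW]: N:wait,E:car1-GO,S:wait,W:car5-GO | queues: N=0 E=3 S=0 W=0
Cars crossed by step 5: 4

Answer: 4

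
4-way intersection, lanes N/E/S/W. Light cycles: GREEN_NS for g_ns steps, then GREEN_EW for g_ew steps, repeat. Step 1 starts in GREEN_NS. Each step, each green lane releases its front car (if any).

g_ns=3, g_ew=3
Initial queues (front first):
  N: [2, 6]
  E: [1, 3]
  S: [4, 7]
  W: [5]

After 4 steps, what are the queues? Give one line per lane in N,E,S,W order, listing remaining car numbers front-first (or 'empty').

Step 1 [NS]: N:car2-GO,E:wait,S:car4-GO,W:wait | queues: N=1 E=2 S=1 W=1
Step 2 [NS]: N:car6-GO,E:wait,S:car7-GO,W:wait | queues: N=0 E=2 S=0 W=1
Step 3 [NS]: N:empty,E:wait,S:empty,W:wait | queues: N=0 E=2 S=0 W=1
Step 4 [EW]: N:wait,E:car1-GO,S:wait,W:car5-GO | queues: N=0 E=1 S=0 W=0

N: empty
E: 3
S: empty
W: empty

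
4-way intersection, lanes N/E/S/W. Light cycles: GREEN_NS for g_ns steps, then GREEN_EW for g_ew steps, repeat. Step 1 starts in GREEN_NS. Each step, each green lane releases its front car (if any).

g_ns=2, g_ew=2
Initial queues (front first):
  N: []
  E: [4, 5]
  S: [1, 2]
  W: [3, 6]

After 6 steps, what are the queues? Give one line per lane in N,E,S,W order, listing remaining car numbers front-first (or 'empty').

Step 1 [NS]: N:empty,E:wait,S:car1-GO,W:wait | queues: N=0 E=2 S=1 W=2
Step 2 [NS]: N:empty,E:wait,S:car2-GO,W:wait | queues: N=0 E=2 S=0 W=2
Step 3 [EW]: N:wait,E:car4-GO,S:wait,W:car3-GO | queues: N=0 E=1 S=0 W=1
Step 4 [EW]: N:wait,E:car5-GO,S:wait,W:car6-GO | queues: N=0 E=0 S=0 W=0

N: empty
E: empty
S: empty
W: empty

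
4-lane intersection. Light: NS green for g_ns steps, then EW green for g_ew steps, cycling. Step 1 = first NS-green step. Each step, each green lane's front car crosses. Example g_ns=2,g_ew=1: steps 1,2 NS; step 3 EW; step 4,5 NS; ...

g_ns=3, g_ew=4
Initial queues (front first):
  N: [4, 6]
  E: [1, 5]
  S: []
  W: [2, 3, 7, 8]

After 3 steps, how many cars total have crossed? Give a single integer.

Step 1 [NS]: N:car4-GO,E:wait,S:empty,W:wait | queues: N=1 E=2 S=0 W=4
Step 2 [NS]: N:car6-GO,E:wait,S:empty,W:wait | queues: N=0 E=2 S=0 W=4
Step 3 [NS]: N:empty,E:wait,S:empty,W:wait | queues: N=0 E=2 S=0 W=4
Cars crossed by step 3: 2

Answer: 2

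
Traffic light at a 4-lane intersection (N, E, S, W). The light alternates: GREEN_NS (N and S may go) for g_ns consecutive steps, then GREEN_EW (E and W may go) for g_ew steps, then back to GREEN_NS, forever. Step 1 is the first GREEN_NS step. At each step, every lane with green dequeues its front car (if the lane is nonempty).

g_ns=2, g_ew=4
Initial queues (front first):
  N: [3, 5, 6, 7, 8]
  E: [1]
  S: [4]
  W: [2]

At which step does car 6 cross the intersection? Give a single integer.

Step 1 [NS]: N:car3-GO,E:wait,S:car4-GO,W:wait | queues: N=4 E=1 S=0 W=1
Step 2 [NS]: N:car5-GO,E:wait,S:empty,W:wait | queues: N=3 E=1 S=0 W=1
Step 3 [EW]: N:wait,E:car1-GO,S:wait,W:car2-GO | queues: N=3 E=0 S=0 W=0
Step 4 [EW]: N:wait,E:empty,S:wait,W:empty | queues: N=3 E=0 S=0 W=0
Step 5 [EW]: N:wait,E:empty,S:wait,W:empty | queues: N=3 E=0 S=0 W=0
Step 6 [EW]: N:wait,E:empty,S:wait,W:empty | queues: N=3 E=0 S=0 W=0
Step 7 [NS]: N:car6-GO,E:wait,S:empty,W:wait | queues: N=2 E=0 S=0 W=0
Step 8 [NS]: N:car7-GO,E:wait,S:empty,W:wait | queues: N=1 E=0 S=0 W=0
Step 9 [EW]: N:wait,E:empty,S:wait,W:empty | queues: N=1 E=0 S=0 W=0
Step 10 [EW]: N:wait,E:empty,S:wait,W:empty | queues: N=1 E=0 S=0 W=0
Step 11 [EW]: N:wait,E:empty,S:wait,W:empty | queues: N=1 E=0 S=0 W=0
Step 12 [EW]: N:wait,E:empty,S:wait,W:empty | queues: N=1 E=0 S=0 W=0
Step 13 [NS]: N:car8-GO,E:wait,S:empty,W:wait | queues: N=0 E=0 S=0 W=0
Car 6 crosses at step 7

7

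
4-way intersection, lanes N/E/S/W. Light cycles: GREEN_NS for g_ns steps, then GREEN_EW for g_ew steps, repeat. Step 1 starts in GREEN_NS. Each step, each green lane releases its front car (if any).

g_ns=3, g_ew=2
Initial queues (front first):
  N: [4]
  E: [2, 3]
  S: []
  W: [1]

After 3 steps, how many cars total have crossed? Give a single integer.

Answer: 1

Derivation:
Step 1 [NS]: N:car4-GO,E:wait,S:empty,W:wait | queues: N=0 E=2 S=0 W=1
Step 2 [NS]: N:empty,E:wait,S:empty,W:wait | queues: N=0 E=2 S=0 W=1
Step 3 [NS]: N:empty,E:wait,S:empty,W:wait | queues: N=0 E=2 S=0 W=1
Cars crossed by step 3: 1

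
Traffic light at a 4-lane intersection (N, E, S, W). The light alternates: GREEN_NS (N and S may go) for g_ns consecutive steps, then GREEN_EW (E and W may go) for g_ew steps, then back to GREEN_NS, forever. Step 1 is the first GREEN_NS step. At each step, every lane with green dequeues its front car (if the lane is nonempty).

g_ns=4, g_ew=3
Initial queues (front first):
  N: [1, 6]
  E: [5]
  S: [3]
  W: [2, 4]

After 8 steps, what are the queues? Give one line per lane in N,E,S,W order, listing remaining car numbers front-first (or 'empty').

Step 1 [NS]: N:car1-GO,E:wait,S:car3-GO,W:wait | queues: N=1 E=1 S=0 W=2
Step 2 [NS]: N:car6-GO,E:wait,S:empty,W:wait | queues: N=0 E=1 S=0 W=2
Step 3 [NS]: N:empty,E:wait,S:empty,W:wait | queues: N=0 E=1 S=0 W=2
Step 4 [NS]: N:empty,E:wait,S:empty,W:wait | queues: N=0 E=1 S=0 W=2
Step 5 [EW]: N:wait,E:car5-GO,S:wait,W:car2-GO | queues: N=0 E=0 S=0 W=1
Step 6 [EW]: N:wait,E:empty,S:wait,W:car4-GO | queues: N=0 E=0 S=0 W=0

N: empty
E: empty
S: empty
W: empty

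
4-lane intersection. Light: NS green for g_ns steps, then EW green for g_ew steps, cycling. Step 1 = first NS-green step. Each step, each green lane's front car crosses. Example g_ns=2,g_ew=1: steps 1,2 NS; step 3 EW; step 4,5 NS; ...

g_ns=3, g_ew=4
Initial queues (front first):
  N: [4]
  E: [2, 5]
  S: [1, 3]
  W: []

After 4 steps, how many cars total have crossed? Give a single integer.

Step 1 [NS]: N:car4-GO,E:wait,S:car1-GO,W:wait | queues: N=0 E=2 S=1 W=0
Step 2 [NS]: N:empty,E:wait,S:car3-GO,W:wait | queues: N=0 E=2 S=0 W=0
Step 3 [NS]: N:empty,E:wait,S:empty,W:wait | queues: N=0 E=2 S=0 W=0
Step 4 [EW]: N:wait,E:car2-GO,S:wait,W:empty | queues: N=0 E=1 S=0 W=0
Cars crossed by step 4: 4

Answer: 4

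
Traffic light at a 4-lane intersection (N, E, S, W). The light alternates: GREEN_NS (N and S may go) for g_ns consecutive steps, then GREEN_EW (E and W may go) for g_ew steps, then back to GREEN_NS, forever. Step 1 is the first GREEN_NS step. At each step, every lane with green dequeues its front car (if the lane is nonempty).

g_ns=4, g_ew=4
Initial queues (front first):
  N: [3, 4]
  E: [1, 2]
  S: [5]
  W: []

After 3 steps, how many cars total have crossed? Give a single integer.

Step 1 [NS]: N:car3-GO,E:wait,S:car5-GO,W:wait | queues: N=1 E=2 S=0 W=0
Step 2 [NS]: N:car4-GO,E:wait,S:empty,W:wait | queues: N=0 E=2 S=0 W=0
Step 3 [NS]: N:empty,E:wait,S:empty,W:wait | queues: N=0 E=2 S=0 W=0
Cars crossed by step 3: 3

Answer: 3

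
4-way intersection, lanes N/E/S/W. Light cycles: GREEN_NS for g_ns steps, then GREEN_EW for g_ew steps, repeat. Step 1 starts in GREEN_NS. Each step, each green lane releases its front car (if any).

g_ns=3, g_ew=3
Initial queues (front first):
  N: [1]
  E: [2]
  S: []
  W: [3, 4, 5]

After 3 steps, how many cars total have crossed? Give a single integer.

Step 1 [NS]: N:car1-GO,E:wait,S:empty,W:wait | queues: N=0 E=1 S=0 W=3
Step 2 [NS]: N:empty,E:wait,S:empty,W:wait | queues: N=0 E=1 S=0 W=3
Step 3 [NS]: N:empty,E:wait,S:empty,W:wait | queues: N=0 E=1 S=0 W=3
Cars crossed by step 3: 1

Answer: 1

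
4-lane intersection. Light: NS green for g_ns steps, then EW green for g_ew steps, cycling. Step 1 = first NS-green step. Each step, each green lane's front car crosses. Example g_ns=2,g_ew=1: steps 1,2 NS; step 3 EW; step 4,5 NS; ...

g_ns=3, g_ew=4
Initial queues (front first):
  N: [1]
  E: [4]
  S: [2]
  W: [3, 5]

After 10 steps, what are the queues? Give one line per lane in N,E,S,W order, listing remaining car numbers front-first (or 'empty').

Step 1 [NS]: N:car1-GO,E:wait,S:car2-GO,W:wait | queues: N=0 E=1 S=0 W=2
Step 2 [NS]: N:empty,E:wait,S:empty,W:wait | queues: N=0 E=1 S=0 W=2
Step 3 [NS]: N:empty,E:wait,S:empty,W:wait | queues: N=0 E=1 S=0 W=2
Step 4 [EW]: N:wait,E:car4-GO,S:wait,W:car3-GO | queues: N=0 E=0 S=0 W=1
Step 5 [EW]: N:wait,E:empty,S:wait,W:car5-GO | queues: N=0 E=0 S=0 W=0

N: empty
E: empty
S: empty
W: empty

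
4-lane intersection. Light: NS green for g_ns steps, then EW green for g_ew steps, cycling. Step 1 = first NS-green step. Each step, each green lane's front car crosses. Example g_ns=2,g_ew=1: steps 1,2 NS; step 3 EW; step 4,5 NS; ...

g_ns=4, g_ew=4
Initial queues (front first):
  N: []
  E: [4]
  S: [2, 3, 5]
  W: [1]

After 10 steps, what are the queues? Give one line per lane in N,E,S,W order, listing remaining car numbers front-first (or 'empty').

Step 1 [NS]: N:empty,E:wait,S:car2-GO,W:wait | queues: N=0 E=1 S=2 W=1
Step 2 [NS]: N:empty,E:wait,S:car3-GO,W:wait | queues: N=0 E=1 S=1 W=1
Step 3 [NS]: N:empty,E:wait,S:car5-GO,W:wait | queues: N=0 E=1 S=0 W=1
Step 4 [NS]: N:empty,E:wait,S:empty,W:wait | queues: N=0 E=1 S=0 W=1
Step 5 [EW]: N:wait,E:car4-GO,S:wait,W:car1-GO | queues: N=0 E=0 S=0 W=0

N: empty
E: empty
S: empty
W: empty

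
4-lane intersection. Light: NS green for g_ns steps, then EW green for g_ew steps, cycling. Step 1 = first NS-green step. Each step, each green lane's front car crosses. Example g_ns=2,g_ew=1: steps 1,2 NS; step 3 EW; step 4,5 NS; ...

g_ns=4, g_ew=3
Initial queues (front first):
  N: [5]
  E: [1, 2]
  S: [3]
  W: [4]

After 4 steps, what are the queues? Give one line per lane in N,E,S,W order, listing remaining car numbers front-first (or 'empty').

Step 1 [NS]: N:car5-GO,E:wait,S:car3-GO,W:wait | queues: N=0 E=2 S=0 W=1
Step 2 [NS]: N:empty,E:wait,S:empty,W:wait | queues: N=0 E=2 S=0 W=1
Step 3 [NS]: N:empty,E:wait,S:empty,W:wait | queues: N=0 E=2 S=0 W=1
Step 4 [NS]: N:empty,E:wait,S:empty,W:wait | queues: N=0 E=2 S=0 W=1

N: empty
E: 1 2
S: empty
W: 4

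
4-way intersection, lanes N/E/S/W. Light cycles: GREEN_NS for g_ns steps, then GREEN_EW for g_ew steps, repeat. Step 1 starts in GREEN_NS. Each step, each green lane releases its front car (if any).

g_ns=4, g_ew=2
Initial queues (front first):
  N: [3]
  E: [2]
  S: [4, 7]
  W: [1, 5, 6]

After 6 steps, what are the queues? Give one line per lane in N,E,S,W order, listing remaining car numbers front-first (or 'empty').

Step 1 [NS]: N:car3-GO,E:wait,S:car4-GO,W:wait | queues: N=0 E=1 S=1 W=3
Step 2 [NS]: N:empty,E:wait,S:car7-GO,W:wait | queues: N=0 E=1 S=0 W=3
Step 3 [NS]: N:empty,E:wait,S:empty,W:wait | queues: N=0 E=1 S=0 W=3
Step 4 [NS]: N:empty,E:wait,S:empty,W:wait | queues: N=0 E=1 S=0 W=3
Step 5 [EW]: N:wait,E:car2-GO,S:wait,W:car1-GO | queues: N=0 E=0 S=0 W=2
Step 6 [EW]: N:wait,E:empty,S:wait,W:car5-GO | queues: N=0 E=0 S=0 W=1

N: empty
E: empty
S: empty
W: 6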